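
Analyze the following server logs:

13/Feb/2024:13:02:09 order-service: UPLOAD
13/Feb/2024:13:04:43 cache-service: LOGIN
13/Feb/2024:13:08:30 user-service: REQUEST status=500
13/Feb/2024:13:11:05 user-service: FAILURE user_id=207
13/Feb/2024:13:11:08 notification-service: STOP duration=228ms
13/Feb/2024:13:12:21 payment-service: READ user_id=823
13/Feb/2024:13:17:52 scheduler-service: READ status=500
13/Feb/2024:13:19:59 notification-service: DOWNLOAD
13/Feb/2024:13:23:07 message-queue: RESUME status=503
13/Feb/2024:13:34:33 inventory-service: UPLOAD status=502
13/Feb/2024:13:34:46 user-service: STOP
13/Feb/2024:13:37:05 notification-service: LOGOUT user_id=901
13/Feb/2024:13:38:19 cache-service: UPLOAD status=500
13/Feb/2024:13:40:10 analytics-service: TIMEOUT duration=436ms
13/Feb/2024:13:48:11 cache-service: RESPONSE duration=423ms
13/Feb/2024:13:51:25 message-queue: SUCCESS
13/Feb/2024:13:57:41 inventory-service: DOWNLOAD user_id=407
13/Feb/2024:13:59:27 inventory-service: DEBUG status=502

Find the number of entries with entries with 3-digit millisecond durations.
3

To find matching entries:

1. Pattern to match: entries with 3-digit millisecond durations
2. Scan each log entry for the pattern
3. Count matches: 3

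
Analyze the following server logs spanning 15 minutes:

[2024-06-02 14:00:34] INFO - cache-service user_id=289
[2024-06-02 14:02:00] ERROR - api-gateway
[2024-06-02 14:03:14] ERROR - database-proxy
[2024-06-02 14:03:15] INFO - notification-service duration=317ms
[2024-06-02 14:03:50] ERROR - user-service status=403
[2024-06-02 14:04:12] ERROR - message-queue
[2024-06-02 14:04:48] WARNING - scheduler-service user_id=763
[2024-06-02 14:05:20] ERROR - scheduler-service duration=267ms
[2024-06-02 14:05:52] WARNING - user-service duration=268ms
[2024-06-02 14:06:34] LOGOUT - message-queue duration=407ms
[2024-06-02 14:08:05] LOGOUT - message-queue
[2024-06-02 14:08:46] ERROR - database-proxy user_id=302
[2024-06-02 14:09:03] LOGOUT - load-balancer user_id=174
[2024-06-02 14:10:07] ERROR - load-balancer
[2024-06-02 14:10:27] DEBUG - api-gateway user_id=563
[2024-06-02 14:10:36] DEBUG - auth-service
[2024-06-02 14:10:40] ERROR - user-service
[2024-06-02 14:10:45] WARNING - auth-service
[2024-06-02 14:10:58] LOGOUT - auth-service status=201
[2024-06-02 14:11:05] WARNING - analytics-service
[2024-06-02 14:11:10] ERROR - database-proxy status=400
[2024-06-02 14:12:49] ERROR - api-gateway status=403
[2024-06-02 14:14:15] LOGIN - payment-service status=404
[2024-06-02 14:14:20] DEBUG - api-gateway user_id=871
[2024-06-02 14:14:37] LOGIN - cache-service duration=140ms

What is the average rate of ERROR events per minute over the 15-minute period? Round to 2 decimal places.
0.67

To calculate the rate:

1. Count total ERROR events: 10
2. Total time period: 15 minutes
3. Rate = 10 / 15 = 0.67 events per minute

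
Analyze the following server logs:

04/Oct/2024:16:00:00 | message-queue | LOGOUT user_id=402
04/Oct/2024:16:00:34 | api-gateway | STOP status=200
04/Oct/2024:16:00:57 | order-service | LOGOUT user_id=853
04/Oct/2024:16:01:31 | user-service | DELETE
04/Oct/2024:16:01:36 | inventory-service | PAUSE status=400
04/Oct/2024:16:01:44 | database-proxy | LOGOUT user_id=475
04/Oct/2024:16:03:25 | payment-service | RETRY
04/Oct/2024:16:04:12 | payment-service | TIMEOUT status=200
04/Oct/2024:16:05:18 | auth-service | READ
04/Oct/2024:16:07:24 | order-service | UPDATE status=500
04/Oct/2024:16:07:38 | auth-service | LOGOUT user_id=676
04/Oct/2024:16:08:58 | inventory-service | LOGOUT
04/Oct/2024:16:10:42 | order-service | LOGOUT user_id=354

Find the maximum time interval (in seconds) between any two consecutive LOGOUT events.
354

To find the longest gap:

1. Extract all LOGOUT events in chronological order
2. Calculate time differences between consecutive events
3. Find the maximum difference
4. Longest gap: 354 seconds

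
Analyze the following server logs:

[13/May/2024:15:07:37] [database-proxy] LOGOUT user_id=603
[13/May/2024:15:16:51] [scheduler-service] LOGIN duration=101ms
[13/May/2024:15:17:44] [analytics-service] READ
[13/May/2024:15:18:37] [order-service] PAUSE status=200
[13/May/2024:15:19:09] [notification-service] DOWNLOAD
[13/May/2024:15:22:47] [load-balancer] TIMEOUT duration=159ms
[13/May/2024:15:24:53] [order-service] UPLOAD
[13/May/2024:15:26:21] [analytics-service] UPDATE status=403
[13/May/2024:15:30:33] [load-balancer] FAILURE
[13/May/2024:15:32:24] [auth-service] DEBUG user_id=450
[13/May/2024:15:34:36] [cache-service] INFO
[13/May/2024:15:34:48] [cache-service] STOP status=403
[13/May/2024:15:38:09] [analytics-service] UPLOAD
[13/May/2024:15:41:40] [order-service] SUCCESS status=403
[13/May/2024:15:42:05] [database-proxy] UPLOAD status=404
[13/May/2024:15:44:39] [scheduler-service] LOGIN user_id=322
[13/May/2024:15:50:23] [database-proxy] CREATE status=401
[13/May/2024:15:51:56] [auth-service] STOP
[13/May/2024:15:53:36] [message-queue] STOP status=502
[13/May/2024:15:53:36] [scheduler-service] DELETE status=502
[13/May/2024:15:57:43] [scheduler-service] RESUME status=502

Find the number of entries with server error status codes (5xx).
3

To find matching entries:

1. Pattern to match: server error status codes (5xx)
2. Scan each log entry for the pattern
3. Count matches: 3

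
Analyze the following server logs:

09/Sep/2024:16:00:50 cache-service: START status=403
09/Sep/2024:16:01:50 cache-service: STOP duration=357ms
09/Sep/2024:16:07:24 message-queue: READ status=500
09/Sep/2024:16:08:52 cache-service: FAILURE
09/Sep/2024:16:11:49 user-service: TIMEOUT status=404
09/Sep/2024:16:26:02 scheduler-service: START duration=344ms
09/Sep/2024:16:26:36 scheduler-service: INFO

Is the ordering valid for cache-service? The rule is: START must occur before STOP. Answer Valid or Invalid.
Valid

To validate ordering:

1. Required order: START → STOP
2. Rule: START must occur before STOP
3. Check actual order of events for cache-service
4. Result: Valid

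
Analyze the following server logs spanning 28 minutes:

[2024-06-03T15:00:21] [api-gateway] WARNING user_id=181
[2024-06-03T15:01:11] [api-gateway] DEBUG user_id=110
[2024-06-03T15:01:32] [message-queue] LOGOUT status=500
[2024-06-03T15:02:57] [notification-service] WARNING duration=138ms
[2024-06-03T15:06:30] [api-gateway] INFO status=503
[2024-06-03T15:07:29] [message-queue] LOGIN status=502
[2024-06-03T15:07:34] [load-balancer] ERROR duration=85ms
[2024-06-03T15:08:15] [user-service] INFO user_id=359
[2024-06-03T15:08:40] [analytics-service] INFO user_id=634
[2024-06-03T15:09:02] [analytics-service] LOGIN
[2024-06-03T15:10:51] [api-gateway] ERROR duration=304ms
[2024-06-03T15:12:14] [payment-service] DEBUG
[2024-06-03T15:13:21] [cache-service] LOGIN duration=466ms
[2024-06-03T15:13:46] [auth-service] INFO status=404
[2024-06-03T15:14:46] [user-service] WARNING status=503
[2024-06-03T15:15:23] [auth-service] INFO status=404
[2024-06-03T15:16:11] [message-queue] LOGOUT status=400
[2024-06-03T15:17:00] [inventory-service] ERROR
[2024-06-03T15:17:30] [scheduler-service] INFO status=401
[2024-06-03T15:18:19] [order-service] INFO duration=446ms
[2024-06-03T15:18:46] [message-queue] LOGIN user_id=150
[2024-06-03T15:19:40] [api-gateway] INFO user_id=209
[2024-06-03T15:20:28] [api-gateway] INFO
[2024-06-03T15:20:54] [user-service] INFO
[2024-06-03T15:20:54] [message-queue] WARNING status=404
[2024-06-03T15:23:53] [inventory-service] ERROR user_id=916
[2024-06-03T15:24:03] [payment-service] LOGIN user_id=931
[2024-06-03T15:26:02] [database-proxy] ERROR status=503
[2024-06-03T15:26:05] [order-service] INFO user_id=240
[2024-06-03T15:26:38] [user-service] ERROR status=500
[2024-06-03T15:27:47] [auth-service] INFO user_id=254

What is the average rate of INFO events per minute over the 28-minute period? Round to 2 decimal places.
0.43

To calculate the rate:

1. Count total INFO events: 12
2. Total time period: 28 minutes
3. Rate = 12 / 28 = 0.43 events per minute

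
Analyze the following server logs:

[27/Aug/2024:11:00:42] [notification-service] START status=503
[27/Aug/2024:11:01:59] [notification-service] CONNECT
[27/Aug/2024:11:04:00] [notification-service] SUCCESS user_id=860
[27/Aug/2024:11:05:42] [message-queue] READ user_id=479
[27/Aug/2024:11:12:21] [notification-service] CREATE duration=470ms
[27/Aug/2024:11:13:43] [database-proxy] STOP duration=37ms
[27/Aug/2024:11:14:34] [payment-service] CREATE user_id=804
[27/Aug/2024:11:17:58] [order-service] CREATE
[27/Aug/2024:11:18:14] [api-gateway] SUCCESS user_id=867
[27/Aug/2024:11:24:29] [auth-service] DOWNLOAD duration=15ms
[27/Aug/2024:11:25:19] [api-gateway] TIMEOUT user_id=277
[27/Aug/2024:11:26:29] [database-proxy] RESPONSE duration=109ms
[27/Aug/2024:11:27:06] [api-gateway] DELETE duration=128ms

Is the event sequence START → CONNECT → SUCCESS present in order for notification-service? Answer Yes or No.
Yes

To verify sequence order:

1. Find all events in sequence START → CONNECT → SUCCESS for notification-service
2. Extract their timestamps
3. Check if timestamps are in ascending order
4. Result: Yes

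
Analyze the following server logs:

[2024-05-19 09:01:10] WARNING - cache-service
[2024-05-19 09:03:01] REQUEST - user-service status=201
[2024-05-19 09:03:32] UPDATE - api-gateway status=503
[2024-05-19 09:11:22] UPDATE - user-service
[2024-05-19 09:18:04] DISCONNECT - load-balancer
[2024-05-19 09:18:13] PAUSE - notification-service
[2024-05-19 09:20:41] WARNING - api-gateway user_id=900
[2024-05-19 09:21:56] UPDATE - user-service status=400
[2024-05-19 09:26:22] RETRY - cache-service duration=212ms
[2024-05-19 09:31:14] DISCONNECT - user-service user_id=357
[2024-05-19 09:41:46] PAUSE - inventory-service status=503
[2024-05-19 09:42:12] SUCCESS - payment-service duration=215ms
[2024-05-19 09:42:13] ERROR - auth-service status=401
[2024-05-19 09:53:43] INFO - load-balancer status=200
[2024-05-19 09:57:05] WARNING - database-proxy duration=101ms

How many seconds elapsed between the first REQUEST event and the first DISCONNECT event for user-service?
1693

To find the time between events:

1. Locate the first REQUEST event for user-service: 2024-05-19 09:03:01
2. Locate the first DISCONNECT event for user-service: 2024-05-19 09:31:14
3. Calculate the difference: 2024-05-19 09:31:14 - 2024-05-19 09:03:01 = 1693 seconds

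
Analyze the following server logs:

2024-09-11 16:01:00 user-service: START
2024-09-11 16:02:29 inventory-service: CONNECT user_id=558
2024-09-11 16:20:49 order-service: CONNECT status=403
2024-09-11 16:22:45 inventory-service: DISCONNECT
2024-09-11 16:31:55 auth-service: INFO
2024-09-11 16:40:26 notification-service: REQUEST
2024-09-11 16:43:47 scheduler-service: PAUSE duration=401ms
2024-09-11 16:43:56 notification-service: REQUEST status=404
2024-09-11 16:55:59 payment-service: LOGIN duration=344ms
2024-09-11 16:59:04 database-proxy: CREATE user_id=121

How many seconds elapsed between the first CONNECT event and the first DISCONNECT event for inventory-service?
1216

To find the time between events:

1. Locate the first CONNECT event for inventory-service: 2024-09-11 16:02:29
2. Locate the first DISCONNECT event for inventory-service: 2024-09-11 16:22:45
3. Calculate the difference: 2024-09-11 16:22:45 - 2024-09-11 16:02:29 = 1216 seconds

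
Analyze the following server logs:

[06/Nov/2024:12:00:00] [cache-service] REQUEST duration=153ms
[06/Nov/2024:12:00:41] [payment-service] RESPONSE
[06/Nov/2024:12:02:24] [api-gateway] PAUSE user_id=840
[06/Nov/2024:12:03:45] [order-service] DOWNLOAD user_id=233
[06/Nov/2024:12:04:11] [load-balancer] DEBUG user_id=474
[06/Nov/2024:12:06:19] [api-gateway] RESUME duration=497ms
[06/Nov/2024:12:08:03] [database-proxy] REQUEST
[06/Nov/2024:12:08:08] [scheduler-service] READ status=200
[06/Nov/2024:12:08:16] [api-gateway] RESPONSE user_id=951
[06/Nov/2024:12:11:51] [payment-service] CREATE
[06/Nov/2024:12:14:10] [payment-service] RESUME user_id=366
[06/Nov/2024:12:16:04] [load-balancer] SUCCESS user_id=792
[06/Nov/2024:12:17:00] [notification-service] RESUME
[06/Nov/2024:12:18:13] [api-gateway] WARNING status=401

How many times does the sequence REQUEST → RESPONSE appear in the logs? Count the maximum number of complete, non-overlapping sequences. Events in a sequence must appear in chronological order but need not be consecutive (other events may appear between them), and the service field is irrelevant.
2

To count sequences:

1. Look for pattern: REQUEST → RESPONSE
2. Greedily scan the log in chronological order, matching each sequence element in turn (ignoring service)
3. Each time the full pattern completes, increment the count and restart matching from the next event
4. Complete non-overlapping sequences found: 2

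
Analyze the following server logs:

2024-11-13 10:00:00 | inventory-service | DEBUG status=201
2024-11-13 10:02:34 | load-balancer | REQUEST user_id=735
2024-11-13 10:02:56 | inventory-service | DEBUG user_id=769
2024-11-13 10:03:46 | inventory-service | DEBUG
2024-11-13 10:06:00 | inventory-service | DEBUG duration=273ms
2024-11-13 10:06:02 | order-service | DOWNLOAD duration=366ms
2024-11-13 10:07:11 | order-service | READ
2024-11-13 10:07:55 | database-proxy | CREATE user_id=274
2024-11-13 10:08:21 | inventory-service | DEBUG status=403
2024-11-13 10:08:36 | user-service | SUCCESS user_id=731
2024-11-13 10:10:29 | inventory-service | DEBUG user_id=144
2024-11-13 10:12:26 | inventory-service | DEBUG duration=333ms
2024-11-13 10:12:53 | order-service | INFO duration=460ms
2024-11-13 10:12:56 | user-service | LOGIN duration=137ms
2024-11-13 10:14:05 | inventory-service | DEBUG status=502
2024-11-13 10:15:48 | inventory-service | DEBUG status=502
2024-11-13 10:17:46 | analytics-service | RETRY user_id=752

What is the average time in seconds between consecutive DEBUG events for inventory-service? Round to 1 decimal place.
118.5

To calculate average interval:

1. Find all DEBUG events for inventory-service in order
2. Calculate time gaps between consecutive events
3. Compute mean of gaps: 948 / 8 = 118.5 seconds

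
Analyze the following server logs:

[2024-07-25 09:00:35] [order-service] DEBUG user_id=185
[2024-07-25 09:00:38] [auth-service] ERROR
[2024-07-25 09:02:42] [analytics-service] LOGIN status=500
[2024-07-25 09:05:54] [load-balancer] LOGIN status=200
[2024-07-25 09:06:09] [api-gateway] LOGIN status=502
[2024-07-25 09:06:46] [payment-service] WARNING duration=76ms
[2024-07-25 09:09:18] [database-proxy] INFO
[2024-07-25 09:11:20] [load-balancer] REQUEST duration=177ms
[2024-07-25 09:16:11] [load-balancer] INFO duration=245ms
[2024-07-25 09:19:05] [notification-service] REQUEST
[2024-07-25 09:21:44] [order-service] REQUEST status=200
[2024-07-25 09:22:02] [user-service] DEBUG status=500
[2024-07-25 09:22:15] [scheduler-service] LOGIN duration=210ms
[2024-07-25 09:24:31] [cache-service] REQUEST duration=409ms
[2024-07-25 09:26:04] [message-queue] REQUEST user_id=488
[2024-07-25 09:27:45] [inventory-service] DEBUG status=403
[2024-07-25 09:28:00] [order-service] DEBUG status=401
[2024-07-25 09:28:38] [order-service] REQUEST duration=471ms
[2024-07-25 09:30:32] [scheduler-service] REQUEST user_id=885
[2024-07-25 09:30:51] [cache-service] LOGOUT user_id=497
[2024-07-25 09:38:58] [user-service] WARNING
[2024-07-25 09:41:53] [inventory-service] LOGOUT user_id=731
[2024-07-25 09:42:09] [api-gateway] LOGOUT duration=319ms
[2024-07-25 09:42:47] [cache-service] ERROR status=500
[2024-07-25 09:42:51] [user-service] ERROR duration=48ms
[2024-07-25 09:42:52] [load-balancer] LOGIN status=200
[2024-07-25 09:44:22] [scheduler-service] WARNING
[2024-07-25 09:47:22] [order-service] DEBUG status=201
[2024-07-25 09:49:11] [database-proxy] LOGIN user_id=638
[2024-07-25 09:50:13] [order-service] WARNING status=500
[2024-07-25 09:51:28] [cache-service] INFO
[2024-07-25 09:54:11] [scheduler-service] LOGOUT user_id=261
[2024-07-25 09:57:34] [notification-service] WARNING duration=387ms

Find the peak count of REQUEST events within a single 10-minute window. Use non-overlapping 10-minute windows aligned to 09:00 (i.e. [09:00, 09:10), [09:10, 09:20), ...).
4

To find the burst window:

1. Divide the log period into non-overlapping 10-minute windows starting at 09:00
2. Count REQUEST events in each window
3. Find the window with maximum count
4. Maximum events in a window: 4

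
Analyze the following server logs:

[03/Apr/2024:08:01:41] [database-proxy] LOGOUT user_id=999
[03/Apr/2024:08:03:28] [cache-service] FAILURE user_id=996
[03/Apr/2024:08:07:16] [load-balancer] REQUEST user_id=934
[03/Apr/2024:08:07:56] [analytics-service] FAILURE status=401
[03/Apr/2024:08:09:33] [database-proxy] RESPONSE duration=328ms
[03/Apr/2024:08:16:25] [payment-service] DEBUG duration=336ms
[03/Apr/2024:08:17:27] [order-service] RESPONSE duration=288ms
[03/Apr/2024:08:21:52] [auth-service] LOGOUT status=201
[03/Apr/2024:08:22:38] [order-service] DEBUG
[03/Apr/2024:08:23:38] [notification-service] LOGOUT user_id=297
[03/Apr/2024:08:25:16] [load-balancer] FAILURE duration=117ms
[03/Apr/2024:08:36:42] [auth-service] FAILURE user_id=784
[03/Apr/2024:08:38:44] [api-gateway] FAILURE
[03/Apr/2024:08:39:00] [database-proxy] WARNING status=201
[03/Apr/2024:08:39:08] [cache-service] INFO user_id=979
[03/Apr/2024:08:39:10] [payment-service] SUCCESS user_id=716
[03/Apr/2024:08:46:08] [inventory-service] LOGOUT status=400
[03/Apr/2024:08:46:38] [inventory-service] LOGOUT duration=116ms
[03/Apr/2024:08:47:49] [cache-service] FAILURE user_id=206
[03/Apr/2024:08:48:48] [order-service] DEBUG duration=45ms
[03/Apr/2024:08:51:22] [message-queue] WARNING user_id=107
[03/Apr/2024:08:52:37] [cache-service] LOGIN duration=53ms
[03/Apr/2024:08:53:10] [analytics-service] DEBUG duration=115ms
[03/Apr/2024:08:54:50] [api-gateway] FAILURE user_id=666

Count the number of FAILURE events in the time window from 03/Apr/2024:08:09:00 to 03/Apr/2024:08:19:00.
0

To count events in the time window:

1. Window boundaries: 03/Apr/2024:08:09:00 to 03/Apr/2024:08:19:00
2. Filter for FAILURE events within this window
3. Count matching events: 0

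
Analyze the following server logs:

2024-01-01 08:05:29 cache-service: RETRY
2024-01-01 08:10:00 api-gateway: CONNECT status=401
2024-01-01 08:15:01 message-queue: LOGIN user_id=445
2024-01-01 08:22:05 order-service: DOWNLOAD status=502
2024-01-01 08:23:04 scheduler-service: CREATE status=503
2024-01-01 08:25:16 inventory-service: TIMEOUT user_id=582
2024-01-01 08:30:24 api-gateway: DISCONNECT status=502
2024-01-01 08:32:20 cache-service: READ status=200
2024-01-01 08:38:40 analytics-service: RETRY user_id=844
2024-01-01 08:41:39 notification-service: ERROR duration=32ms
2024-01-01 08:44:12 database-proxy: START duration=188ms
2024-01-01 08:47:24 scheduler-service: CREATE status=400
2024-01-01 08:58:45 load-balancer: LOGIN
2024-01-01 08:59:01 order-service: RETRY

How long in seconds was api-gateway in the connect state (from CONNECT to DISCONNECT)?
1224

To calculate state duration:

1. Find CONNECT event for api-gateway: 2024-01-01 08:10:00
2. Find DISCONNECT event for api-gateway: 2024-01-01 08:30:24
3. Calculate duration: 2024-01-01 08:30:24 - 2024-01-01 08:10:00 = 1224 seconds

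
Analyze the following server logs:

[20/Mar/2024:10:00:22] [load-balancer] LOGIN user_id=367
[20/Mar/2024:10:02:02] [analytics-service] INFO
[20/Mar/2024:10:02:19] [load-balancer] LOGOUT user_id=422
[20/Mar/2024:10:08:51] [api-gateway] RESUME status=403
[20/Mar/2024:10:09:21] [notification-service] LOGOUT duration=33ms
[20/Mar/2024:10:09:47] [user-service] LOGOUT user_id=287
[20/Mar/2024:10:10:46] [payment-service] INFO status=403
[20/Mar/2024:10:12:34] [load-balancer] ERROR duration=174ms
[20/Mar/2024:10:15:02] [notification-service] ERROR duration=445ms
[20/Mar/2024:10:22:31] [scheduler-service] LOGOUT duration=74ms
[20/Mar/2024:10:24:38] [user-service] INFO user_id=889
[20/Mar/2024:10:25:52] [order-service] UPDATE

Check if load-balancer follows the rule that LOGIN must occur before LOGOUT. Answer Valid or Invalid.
Valid

To validate ordering:

1. Required order: LOGIN → LOGOUT
2. Rule: LOGIN must occur before LOGOUT
3. Check actual order of events for load-balancer
4. Result: Valid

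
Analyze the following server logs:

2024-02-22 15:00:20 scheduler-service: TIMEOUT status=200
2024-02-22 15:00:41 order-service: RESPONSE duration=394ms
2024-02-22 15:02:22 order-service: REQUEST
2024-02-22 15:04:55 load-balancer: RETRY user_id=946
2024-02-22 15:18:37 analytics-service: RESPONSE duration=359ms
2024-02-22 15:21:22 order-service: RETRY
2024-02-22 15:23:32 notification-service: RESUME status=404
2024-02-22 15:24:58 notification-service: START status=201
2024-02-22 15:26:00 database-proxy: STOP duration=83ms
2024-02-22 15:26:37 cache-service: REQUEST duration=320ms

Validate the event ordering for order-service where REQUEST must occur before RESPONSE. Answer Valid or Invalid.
Invalid

To validate ordering:

1. Required order: REQUEST → RESPONSE
2. Rule: REQUEST must occur before RESPONSE
3. Check actual order of events for order-service
4. Result: Invalid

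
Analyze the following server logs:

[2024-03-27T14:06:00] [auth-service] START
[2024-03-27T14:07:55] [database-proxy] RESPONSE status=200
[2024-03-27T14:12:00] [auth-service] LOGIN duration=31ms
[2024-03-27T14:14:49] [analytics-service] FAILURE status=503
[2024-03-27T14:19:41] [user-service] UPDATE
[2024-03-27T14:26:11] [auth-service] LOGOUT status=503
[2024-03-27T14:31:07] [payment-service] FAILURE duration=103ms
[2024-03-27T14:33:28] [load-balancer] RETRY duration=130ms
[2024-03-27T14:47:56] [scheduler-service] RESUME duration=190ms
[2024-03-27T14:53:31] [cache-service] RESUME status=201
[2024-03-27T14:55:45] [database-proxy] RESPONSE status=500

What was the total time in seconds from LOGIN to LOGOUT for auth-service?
851

To calculate state duration:

1. Find LOGIN event for auth-service: 2024-03-27T14:12:00
2. Find LOGOUT event for auth-service: 2024-03-27T14:26:11
3. Calculate duration: 2024-03-27T14:26:11 - 2024-03-27T14:12:00 = 851 seconds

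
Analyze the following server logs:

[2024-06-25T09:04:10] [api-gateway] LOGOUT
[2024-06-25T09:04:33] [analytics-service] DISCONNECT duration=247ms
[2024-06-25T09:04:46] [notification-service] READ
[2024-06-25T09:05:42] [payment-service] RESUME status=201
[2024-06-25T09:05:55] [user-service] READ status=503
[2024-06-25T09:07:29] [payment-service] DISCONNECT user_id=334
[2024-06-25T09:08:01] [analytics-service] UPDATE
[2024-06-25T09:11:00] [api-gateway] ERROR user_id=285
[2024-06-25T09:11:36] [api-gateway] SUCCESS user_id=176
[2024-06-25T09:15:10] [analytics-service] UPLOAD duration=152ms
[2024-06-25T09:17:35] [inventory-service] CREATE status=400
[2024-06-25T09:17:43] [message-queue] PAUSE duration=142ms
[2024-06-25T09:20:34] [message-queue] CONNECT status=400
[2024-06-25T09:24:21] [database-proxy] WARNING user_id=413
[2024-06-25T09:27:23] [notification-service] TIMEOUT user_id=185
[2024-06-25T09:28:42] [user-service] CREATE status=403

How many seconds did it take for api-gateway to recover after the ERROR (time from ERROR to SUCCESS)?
36

To calculate recovery time:

1. Find ERROR event for api-gateway: 2024-06-25T09:11:00
2. Find next SUCCESS event for api-gateway: 2024-06-25T09:11:36
3. Recovery time: 2024-06-25T09:11:36 - 2024-06-25T09:11:00 = 36 seconds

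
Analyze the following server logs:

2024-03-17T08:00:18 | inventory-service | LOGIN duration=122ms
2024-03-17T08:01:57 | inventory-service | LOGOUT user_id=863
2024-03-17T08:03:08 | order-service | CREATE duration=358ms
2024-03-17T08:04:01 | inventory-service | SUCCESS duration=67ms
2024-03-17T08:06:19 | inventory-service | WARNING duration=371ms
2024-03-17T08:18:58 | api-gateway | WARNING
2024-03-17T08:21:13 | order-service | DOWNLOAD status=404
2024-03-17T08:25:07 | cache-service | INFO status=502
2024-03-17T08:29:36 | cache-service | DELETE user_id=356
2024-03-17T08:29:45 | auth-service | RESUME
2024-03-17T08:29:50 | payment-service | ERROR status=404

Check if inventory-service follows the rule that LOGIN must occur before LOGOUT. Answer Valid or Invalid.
Valid

To validate ordering:

1. Required order: LOGIN → LOGOUT
2. Rule: LOGIN must occur before LOGOUT
3. Check actual order of events for inventory-service
4. Result: Valid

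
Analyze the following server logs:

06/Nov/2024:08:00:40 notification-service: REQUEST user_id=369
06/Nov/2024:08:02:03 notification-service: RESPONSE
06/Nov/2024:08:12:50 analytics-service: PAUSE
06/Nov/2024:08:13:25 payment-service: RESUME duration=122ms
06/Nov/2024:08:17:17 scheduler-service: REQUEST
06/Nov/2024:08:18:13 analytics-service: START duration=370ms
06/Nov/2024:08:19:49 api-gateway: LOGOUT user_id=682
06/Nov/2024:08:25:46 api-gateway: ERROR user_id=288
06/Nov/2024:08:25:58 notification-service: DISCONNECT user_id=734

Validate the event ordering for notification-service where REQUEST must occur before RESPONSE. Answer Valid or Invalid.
Valid

To validate ordering:

1. Required order: REQUEST → RESPONSE
2. Rule: REQUEST must occur before RESPONSE
3. Check actual order of events for notification-service
4. Result: Valid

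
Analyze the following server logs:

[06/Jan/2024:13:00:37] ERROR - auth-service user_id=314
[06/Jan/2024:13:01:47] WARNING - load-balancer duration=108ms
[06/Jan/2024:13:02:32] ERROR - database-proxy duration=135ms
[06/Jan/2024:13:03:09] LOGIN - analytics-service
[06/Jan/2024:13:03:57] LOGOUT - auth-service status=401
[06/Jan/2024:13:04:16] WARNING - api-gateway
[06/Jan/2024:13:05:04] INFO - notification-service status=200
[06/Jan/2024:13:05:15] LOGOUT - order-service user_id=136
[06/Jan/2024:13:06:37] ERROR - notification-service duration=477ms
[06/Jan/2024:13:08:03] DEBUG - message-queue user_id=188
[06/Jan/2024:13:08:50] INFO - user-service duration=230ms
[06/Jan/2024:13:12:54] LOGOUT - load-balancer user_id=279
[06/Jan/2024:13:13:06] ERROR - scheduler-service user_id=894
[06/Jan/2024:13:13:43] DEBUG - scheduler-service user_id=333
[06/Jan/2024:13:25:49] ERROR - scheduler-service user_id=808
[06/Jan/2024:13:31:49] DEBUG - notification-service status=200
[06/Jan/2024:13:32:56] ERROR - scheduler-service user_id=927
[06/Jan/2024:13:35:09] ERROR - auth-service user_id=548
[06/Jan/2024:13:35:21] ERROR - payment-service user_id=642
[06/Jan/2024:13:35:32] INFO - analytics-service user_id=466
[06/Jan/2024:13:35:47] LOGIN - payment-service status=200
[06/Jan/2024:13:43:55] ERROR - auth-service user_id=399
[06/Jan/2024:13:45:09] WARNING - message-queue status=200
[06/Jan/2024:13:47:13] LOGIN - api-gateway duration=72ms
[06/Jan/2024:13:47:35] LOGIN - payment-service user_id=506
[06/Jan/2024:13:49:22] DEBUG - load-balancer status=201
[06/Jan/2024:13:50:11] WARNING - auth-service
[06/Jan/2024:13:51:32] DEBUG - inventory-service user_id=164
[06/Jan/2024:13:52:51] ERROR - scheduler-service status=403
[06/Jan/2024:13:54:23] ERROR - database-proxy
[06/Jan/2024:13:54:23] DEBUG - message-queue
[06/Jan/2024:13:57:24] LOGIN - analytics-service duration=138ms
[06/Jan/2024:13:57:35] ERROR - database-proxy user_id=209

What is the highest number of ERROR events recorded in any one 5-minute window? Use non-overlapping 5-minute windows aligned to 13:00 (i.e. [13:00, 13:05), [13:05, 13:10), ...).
2

To find the burst window:

1. Divide the log period into non-overlapping 5-minute windows starting at 13:00
2. Count ERROR events in each window
3. Find the window with maximum count
4. Maximum events in a window: 2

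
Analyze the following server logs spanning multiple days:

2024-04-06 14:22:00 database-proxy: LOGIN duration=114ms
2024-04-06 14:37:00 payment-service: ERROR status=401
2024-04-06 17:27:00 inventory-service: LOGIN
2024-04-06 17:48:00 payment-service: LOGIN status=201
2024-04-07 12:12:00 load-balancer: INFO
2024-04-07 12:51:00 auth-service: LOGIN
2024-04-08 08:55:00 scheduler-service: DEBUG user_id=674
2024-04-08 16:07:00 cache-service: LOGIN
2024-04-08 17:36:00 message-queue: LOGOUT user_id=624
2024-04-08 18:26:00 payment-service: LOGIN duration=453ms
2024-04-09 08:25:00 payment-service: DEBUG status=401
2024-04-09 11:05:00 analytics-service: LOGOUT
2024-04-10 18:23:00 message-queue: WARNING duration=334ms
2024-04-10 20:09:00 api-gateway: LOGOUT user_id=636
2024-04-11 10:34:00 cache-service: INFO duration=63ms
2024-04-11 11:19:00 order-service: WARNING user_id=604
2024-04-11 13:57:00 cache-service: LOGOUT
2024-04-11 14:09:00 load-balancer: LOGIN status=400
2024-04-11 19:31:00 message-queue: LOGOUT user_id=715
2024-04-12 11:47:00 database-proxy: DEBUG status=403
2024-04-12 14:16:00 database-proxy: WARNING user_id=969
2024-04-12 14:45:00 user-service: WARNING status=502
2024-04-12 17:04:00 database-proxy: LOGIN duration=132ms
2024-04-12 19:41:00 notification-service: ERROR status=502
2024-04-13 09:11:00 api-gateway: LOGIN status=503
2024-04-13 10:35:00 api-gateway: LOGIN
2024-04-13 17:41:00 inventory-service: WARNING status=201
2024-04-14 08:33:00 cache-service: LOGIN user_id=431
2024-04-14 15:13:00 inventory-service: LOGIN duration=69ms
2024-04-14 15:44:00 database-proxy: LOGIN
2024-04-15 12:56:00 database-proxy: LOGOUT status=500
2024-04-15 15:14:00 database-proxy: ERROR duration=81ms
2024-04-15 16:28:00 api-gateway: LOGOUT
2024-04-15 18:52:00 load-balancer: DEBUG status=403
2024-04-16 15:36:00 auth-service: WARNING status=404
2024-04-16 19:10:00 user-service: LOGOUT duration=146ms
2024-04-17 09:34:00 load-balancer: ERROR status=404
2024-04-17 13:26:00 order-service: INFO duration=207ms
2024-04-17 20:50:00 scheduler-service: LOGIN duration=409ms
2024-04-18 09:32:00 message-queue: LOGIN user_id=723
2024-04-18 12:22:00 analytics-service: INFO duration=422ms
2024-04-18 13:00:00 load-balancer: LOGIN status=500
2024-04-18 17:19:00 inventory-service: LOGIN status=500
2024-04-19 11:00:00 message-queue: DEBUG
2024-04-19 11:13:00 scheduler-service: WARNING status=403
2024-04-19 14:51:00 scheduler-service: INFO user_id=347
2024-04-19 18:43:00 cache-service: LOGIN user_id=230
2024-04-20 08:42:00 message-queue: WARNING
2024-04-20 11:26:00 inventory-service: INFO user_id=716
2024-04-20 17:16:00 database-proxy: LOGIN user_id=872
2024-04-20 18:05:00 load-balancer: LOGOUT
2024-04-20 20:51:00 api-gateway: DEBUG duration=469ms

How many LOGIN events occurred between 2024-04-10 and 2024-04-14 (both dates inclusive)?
7

To filter by date range:

1. Date range: 2024-04-10 through 2024-04-14, both dates inclusive
2. Filter for LOGIN events whose date falls in this range
3. Count matching events: 7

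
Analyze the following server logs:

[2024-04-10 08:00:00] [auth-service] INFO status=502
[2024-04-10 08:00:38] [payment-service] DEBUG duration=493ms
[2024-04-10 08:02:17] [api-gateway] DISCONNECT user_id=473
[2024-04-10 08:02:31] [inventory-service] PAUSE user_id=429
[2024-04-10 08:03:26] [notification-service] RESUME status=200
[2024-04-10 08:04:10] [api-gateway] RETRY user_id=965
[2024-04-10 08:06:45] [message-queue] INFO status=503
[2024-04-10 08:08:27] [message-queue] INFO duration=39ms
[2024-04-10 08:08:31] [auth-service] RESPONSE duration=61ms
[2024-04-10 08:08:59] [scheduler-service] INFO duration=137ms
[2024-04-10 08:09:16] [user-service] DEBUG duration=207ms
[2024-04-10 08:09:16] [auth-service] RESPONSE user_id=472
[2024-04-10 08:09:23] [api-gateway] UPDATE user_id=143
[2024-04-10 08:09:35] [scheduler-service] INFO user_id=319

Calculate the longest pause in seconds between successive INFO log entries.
405

To find the longest gap:

1. Extract all INFO events in chronological order
2. Calculate time differences between consecutive events
3. Find the maximum difference
4. Longest gap: 405 seconds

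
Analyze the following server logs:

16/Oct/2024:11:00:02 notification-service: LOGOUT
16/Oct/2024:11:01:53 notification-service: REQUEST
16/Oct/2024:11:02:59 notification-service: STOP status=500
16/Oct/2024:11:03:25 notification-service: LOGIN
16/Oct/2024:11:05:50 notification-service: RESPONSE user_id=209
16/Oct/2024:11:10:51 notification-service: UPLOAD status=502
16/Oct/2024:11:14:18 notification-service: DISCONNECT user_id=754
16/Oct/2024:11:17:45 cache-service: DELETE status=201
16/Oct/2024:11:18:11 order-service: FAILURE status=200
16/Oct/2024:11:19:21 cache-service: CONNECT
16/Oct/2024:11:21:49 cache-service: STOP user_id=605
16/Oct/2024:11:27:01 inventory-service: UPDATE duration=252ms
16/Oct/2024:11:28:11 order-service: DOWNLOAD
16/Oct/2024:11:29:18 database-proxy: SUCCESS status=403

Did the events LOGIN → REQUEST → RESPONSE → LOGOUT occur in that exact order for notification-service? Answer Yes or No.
No

To verify sequence order:

1. Find all events in sequence LOGIN → REQUEST → RESPONSE → LOGOUT for notification-service
2. Extract their timestamps
3. Check if timestamps are in ascending order
4. Result: No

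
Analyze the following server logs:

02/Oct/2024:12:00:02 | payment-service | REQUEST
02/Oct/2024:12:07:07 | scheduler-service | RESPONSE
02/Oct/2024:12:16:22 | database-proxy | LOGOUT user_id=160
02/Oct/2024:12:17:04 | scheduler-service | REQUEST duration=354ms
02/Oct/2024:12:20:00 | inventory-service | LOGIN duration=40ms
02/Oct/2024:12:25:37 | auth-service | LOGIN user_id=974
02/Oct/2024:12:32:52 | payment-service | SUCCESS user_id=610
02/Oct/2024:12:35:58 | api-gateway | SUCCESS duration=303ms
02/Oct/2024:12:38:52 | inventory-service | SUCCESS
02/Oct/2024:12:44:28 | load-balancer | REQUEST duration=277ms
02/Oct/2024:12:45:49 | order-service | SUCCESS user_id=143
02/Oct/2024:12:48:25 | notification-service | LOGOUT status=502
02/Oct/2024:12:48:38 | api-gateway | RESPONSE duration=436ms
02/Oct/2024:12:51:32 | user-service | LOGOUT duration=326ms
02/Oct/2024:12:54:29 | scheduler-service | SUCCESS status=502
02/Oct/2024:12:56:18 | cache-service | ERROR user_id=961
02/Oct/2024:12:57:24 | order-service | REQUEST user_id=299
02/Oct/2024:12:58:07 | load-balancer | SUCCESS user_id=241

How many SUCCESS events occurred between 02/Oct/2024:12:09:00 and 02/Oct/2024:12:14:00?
0

To count events in the time window:

1. Window boundaries: 02/Oct/2024:12:09:00 to 02/Oct/2024:12:14:00
2. Filter for SUCCESS events within this window
3. Count matching events: 0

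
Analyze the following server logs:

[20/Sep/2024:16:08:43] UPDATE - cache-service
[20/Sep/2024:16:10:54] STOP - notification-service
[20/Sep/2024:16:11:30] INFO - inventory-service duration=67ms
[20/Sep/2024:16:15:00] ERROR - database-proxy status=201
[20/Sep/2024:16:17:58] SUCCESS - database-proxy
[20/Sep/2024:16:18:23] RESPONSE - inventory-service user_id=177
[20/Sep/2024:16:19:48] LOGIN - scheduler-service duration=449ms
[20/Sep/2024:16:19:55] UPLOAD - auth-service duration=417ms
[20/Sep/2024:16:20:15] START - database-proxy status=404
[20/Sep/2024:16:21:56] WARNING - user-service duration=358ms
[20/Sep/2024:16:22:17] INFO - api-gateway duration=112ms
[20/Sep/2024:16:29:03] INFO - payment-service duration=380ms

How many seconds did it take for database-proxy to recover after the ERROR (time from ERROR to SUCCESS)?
178

To calculate recovery time:

1. Find ERROR event for database-proxy: 20/Sep/2024:16:15:00
2. Find next SUCCESS event for database-proxy: 20/Sep/2024:16:17:58
3. Recovery time: 20/Sep/2024:16:17:58 - 20/Sep/2024:16:15:00 = 178 seconds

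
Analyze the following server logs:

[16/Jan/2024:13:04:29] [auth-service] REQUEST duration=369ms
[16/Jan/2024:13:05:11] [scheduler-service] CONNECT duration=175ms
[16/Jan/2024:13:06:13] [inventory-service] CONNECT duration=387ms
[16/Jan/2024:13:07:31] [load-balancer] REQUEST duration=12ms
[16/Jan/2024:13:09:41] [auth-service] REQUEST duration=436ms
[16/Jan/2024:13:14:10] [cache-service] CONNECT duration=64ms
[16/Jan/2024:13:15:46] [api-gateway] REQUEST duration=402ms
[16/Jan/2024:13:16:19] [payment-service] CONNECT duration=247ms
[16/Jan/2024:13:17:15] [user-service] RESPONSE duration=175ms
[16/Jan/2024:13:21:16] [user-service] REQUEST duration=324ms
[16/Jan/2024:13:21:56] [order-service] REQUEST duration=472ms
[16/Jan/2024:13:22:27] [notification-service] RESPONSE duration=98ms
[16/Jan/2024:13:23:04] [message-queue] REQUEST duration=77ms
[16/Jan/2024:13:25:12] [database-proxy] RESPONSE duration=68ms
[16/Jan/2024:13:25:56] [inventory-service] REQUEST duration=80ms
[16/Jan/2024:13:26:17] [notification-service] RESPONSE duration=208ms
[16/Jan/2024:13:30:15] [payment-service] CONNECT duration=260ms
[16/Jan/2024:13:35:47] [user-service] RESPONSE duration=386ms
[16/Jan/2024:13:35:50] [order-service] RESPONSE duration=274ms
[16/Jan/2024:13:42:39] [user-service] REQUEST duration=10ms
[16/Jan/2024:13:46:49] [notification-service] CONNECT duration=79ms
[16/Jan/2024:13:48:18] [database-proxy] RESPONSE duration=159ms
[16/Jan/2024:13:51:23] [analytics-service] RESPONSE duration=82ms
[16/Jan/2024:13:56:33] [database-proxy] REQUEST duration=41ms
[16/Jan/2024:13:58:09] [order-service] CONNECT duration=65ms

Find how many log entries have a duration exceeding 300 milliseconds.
7

To count timeouts:

1. Threshold: 300ms
2. Extract duration from each log entry
3. Count entries where duration > 300
4. Timeout count: 7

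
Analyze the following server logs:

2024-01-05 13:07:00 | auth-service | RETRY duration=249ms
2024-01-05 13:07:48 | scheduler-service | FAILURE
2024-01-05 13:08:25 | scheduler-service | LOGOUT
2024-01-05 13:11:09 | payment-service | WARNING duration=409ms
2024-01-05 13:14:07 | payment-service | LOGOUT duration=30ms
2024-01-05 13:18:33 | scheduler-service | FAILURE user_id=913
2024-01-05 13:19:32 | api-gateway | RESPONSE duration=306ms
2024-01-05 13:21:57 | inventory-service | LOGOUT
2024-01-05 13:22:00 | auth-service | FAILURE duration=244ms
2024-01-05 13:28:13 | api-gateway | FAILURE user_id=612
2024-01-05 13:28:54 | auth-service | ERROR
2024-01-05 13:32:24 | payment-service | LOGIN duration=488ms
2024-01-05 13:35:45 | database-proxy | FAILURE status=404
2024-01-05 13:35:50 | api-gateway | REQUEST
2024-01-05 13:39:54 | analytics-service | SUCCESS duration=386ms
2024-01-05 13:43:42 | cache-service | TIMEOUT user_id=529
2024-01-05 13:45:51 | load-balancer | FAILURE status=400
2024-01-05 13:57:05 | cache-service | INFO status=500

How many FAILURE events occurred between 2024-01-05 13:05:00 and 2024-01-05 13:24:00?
3

To count events in the time window:

1. Window boundaries: 2024-01-05 13:05:00 to 2024-01-05 13:24:00
2. Filter for FAILURE events within this window
3. Count matching events: 3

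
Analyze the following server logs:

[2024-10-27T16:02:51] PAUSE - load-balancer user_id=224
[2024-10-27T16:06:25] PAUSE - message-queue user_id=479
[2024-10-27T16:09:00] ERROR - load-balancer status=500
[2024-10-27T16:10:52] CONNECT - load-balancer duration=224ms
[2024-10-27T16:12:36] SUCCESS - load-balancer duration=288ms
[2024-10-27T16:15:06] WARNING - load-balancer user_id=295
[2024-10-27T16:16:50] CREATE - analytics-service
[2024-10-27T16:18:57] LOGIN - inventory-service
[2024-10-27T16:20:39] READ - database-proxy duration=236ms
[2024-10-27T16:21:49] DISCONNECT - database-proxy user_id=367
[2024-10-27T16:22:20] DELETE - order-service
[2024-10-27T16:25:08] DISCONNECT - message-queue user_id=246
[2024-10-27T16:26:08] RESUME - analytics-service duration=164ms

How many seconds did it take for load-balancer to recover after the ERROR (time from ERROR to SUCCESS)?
216

To calculate recovery time:

1. Find ERROR event for load-balancer: 2024-10-27T16:09:00
2. Find next SUCCESS event for load-balancer: 2024-10-27T16:12:36
3. Recovery time: 2024-10-27T16:12:36 - 2024-10-27T16:09:00 = 216 seconds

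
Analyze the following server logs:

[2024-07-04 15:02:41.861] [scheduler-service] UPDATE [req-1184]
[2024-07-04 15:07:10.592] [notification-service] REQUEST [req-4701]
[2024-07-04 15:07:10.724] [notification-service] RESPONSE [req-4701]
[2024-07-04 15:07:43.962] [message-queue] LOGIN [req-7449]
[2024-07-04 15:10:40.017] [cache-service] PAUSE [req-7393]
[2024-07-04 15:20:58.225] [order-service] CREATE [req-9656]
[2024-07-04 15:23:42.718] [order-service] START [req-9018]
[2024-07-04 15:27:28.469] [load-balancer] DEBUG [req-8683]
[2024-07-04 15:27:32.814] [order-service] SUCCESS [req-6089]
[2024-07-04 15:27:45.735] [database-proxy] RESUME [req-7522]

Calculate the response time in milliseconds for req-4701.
132

To calculate latency:

1. Find REQUEST with id req-4701: 2024-07-04 15:07:10.592
2. Find RESPONSE with id req-4701: 2024-07-04 15:07:10.724
3. Latency: 2024-07-04 15:07:10.724 - 2024-07-04 15:07:10.592 = 132ms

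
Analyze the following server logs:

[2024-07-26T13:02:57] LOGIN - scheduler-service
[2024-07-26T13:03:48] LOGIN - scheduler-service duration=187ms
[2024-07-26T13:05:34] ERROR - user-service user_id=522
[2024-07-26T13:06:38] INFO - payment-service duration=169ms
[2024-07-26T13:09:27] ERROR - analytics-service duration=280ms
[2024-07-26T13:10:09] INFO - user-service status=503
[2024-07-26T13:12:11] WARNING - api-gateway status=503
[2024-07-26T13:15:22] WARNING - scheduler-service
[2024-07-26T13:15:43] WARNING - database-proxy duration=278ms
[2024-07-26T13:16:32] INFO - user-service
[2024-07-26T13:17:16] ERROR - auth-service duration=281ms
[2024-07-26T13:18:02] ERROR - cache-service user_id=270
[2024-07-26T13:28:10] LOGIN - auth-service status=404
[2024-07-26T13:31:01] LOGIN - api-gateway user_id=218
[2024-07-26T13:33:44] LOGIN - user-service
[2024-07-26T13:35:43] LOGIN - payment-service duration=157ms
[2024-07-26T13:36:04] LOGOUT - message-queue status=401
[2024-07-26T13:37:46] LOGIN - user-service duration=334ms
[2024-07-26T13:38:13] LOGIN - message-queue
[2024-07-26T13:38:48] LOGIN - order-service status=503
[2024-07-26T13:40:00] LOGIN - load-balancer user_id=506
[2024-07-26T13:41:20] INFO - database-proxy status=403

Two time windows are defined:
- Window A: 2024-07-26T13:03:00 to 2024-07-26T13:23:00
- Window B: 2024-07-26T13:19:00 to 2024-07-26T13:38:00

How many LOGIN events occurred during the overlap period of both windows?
0

To find overlap events:

1. Window A: 2024-07-26T13:03:00 to 2024-07-26T13:23:00
2. Window B: 2024-07-26T13:19:00 to 2024-07-26T13:38:00
3. Overlap period: 2024-07-26T13:19:00 to 2024-07-26T13:23:00
4. Count LOGIN events in overlap: 0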